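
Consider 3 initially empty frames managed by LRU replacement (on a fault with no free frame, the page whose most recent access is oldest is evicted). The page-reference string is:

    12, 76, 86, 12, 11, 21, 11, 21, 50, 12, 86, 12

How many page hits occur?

4

12 → miss, frames {12}
76 → miss, frames {12,76}
86 → miss, frames {12,76,86}
12 → hit
11 → miss, evict 76, frames {86,12,11}
21 → miss, evict 86, frames {12,11,21}
11 → hit
21 → hit
50 → miss, evict 12, frames {11,21,50}
12 → miss, evict 11, frames {21,50,12}
86 → miss, evict 21, frames {50,12,86}
12 → hit
Hits: 4.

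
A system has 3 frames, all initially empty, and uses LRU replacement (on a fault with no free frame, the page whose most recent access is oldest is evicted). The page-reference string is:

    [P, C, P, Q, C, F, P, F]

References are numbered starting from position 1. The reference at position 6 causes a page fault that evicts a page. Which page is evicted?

P

pos 1: P -> fault, frames {P}
pos 2: C -> fault, frames {P,C}
pos 3: P -> hit
pos 4: Q -> fault, frames {C,P,Q}
pos 5: C -> hit
pos 6: F -> fault, evict P, frames {Q,C,F}
At position 6, page P is evicted.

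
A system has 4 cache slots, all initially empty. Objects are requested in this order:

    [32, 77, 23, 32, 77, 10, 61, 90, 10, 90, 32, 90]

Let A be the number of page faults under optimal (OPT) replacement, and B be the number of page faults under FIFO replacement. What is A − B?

Under OPT: F F F . . F F F . . . . → 6 faults.
Under FIFO: F F F . . F F F . . F . → 7 faults.
A − B = 6 − 7 = -1.

-1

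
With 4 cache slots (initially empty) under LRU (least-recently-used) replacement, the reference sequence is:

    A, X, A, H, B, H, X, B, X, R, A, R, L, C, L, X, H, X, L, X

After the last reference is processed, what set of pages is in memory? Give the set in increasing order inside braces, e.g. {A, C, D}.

A -> fault, frames {A}
X -> fault, frames {A,X}
A -> hit
H -> fault, frames {X,A,H}
B -> fault, frames {X,A,H,B}
H -> hit
X -> hit
B -> hit
X -> hit
R -> fault, evict A, frames {H,B,X,R}
A -> fault, evict H, frames {B,X,R,A}
R -> hit
L -> fault, evict B, frames {X,A,R,L}
C -> fault, evict X, frames {A,R,L,C}
L -> hit
X -> fault, evict A, frames {R,C,L,X}
H -> fault, evict R, frames {C,L,X,H}
X -> hit
L -> hit
X -> hit

{C, H, L, X}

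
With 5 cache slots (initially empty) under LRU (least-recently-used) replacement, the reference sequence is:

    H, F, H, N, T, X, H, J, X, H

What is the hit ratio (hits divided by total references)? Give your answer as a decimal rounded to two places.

0.40

H: miss, frames {H}
F: miss, frames {H,F}
H: hit
N: miss, frames {F,H,N}
T: miss, frames {F,H,N,T}
X: miss, frames {F,H,N,T,X}
H: hit
J: miss, evict F, frames {N,T,X,H,J}
X: hit
H: hit
Hits: 4 of 10 references → 4/10 = 0.4000.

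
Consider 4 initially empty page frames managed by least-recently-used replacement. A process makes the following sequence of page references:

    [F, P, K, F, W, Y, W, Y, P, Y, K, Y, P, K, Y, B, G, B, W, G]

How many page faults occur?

F → fault, frames {F}
P → fault, frames {F,P}
K → fault, frames {F,P,K}
F → hit
W → fault, frames {P,K,F,W}
Y → fault, evict P, frames {K,F,W,Y}
W → hit
Y → hit
P → fault, evict K, frames {F,W,Y,P}
Y → hit
K → fault, evict F, frames {W,P,Y,K}
Y → hit
P → hit
K → hit
Y → hit
B → fault, evict W, frames {P,K,Y,B}
G → fault, evict P, frames {K,Y,B,G}
B → hit
W → fault, evict K, frames {Y,G,B,W}
G → hit
Page faults: 10.

10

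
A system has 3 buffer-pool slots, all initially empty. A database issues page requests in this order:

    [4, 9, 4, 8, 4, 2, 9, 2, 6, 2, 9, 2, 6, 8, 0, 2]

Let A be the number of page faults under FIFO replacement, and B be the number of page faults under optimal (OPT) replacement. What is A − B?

2

Under FIFO: F F . F . F . . F . F . . F F F → 9 faults.
Under OPT: F F . F . F . . F . . . . F F . → 7 faults.
A − B = 9 − 7 = 2.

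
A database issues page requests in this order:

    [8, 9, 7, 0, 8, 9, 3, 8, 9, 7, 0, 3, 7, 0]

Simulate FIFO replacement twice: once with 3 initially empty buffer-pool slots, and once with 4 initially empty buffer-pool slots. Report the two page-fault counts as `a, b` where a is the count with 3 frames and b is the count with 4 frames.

9, 10

3 frames: F F F F F F F . . F F . . . → 9 faults.
4 frames: F F F F . . F F F F F F . . → 10 faults.
10 > 9: adding a frame increased faults — Belady's anomaly.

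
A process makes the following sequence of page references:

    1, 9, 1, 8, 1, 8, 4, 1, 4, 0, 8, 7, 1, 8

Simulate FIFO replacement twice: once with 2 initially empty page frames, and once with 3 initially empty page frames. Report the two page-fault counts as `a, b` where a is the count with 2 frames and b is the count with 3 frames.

10, 9

2 frames: F F . F F . F . . F F F F F → 10 faults.
3 frames: F F . F . . F F . F F F F . → 9 faults.
9 < 10: adding a frame reduced faults, as is typical.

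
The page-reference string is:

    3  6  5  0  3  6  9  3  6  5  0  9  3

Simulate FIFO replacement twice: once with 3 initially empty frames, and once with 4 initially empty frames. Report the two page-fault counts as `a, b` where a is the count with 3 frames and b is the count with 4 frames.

10, 11

3 frames: F F F F F F F . . F F . F → 10 faults.
4 frames: F F F F . . F F F F F F F → 11 faults.
11 > 10: adding a frame increased faults — Belady's anomaly.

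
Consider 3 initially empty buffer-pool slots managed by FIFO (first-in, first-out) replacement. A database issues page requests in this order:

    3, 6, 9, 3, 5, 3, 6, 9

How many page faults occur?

7

3 -> miss, frames (3)
6 -> miss, frames (3 6)
9 -> miss, frames (3 6 9)
3 -> hit
5 -> miss, evict 3, frames (6 9 5)
3 -> miss, evict 6, frames (9 5 3)
6 -> miss, evict 9, frames (5 3 6)
9 -> miss, evict 5, frames (3 6 9)
Page faults: 7.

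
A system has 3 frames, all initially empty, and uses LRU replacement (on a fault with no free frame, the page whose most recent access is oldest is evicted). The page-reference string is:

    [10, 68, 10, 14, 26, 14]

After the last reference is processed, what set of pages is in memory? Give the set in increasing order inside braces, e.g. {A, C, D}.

{10, 14, 26}

10 -> fault, frames (10)
68 -> fault, frames (10 68)
10 -> hit
14 -> fault, frames (68 10 14)
26 -> fault, evict 68, frames (10 14 26)
14 -> hit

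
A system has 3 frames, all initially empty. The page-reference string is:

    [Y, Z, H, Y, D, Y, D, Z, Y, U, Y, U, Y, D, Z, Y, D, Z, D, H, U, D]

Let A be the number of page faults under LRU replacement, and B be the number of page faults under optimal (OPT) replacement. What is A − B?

Under LRU: F F F . F . . F . F . . . F F . . . . F F . → 10 faults.
Under OPT: F F F . F . . . . F . . . . F . . . . F F . → 8 faults.
A − B = 10 − 8 = 2.

2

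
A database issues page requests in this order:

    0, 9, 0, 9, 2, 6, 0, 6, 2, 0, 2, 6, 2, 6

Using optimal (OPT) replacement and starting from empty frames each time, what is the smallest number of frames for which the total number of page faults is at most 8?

2

f=1: 14 faults
f=2: 6 faults
f=3: 4 faults
f=4: 4 faults
Smallest f with faults ≤ 8 is 2.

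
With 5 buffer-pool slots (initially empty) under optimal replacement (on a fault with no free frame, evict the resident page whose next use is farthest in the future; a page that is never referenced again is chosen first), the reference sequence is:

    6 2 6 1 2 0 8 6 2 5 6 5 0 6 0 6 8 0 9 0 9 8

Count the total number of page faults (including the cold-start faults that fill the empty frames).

6: fault, frames [6]
2: fault, frames [6, 2]
6: hit
1: fault, frames [6, 2, 1]
2: hit
0: fault, frames [6, 2, 1, 0]
8: fault, frames [6, 2, 1, 0, 8]
6: hit
2: hit
5: fault, evict 1, frames [6, 2, 0, 8, 5]
6: hit
5: hit
0: hit
6: hit
0: hit
6: hit
8: hit
0: hit
9: fault, evict 5, frames [6, 2, 0, 8, 9]
0: hit
9: hit
8: hit
Page faults: 7.

7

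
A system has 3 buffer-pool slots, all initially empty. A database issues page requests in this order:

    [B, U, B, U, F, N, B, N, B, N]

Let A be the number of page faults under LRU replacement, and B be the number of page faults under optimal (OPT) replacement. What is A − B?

Under LRU: F F . . F F F . . . → 5 faults.
Under OPT: F F . . F F . . . . → 4 faults.
A − B = 5 − 4 = 1.

1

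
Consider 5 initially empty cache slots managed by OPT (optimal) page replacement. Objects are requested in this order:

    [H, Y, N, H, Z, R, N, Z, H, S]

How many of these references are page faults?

H: miss, frames {H}
Y: miss, frames {H,Y}
N: miss, frames {H,Y,N}
H: hit
Z: miss, frames {H,Y,N,Z}
R: miss, frames {H,Y,N,Z,R}
N: hit
Z: hit
H: hit
S: miss, evict R, frames {H,Y,N,Z,S}
Page faults: 6.

6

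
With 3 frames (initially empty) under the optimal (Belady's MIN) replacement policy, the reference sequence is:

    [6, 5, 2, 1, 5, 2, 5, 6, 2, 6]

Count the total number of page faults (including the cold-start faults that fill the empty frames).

5

6: fault, frames [6]
5: fault, frames [6, 5]
2: fault, frames [6, 5, 2]
1: fault, evict 6, frames [5, 2, 1]
5: hit
2: hit
5: hit
6: fault, evict 1, frames [5, 2, 6]
2: hit
6: hit
Page faults: 5.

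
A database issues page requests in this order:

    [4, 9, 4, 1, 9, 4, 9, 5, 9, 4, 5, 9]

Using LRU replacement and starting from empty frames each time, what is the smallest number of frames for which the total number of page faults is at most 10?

2

f=1: 12 faults
f=2: 9 faults
f=3: 4 faults
f=4: 4 faults
Smallest f with faults ≤ 10 is 2.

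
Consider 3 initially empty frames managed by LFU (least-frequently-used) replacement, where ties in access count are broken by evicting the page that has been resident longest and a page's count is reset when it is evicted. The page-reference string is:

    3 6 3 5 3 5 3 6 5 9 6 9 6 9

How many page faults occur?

3 -> miss, frames [3]
6 -> miss, frames [3, 6]
3 -> hit
5 -> miss, frames [3, 6, 5]
3 -> hit
5 -> hit
3 -> hit
6 -> hit
5 -> hit
9 -> miss, evict 6, frames [3, 5, 9]
6 -> miss, evict 9, frames [3, 5, 6]
9 -> miss, evict 6, frames [3, 5, 9]
6 -> miss, evict 9, frames [3, 5, 6]
9 -> miss, evict 6, frames [3, 5, 9]
Page faults: 8.

8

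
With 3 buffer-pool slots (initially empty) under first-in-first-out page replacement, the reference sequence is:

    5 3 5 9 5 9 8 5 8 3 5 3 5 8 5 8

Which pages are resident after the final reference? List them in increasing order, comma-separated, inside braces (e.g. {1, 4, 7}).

{3, 5, 8}

5: fault, frames [5]
3: fault, frames [5, 3]
5: hit
9: fault, frames [5, 3, 9]
5: hit
9: hit
8: fault, evict 5, frames [3, 9, 8]
5: fault, evict 3, frames [9, 8, 5]
8: hit
3: fault, evict 9, frames [8, 5, 3]
5: hit
3: hit
5: hit
8: hit
5: hit
8: hit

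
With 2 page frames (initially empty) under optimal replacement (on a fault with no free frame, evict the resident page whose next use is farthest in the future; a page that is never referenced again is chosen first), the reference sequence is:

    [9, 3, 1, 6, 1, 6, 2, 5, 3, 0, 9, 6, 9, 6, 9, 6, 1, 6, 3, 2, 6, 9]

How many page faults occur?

9 → fault, frames {9}
3 → fault, frames {9,3}
1 → fault, evict 9, frames {3,1}
6 → fault, evict 3, frames {1,6}
1 → hit
6 → hit
2 → fault, evict 1, frames {6,2}
5 → fault, evict 2, frames {6,5}
3 → fault, evict 5, frames {6,3}
0 → fault, evict 3, frames {6,0}
9 → fault, evict 0, frames {6,9}
6 → hit
9 → hit
6 → hit
9 → hit
6 → hit
1 → fault, evict 9, frames {6,1}
6 → hit
3 → fault, evict 1, frames {6,3}
2 → fault, evict 3, frames {6,2}
6 → hit
9 → fault, evict 2, frames {6,9}
Page faults: 13.

13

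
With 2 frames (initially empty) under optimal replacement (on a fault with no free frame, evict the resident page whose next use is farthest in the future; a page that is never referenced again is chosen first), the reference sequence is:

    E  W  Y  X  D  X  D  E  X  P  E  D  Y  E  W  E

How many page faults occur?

E -> fault, frames {E}
W -> fault, frames {E,W}
Y -> fault, evict W, frames {E,Y}
X -> fault, evict Y, frames {E,X}
D -> fault, evict E, frames {X,D}
X -> hit
D -> hit
E -> fault, evict D, frames {X,E}
X -> hit
P -> fault, evict X, frames {E,P}
E -> hit
D -> fault, evict P, frames {E,D}
Y -> fault, evict D, frames {E,Y}
E -> hit
W -> fault, evict Y, frames {E,W}
E -> hit
Page faults: 10.

10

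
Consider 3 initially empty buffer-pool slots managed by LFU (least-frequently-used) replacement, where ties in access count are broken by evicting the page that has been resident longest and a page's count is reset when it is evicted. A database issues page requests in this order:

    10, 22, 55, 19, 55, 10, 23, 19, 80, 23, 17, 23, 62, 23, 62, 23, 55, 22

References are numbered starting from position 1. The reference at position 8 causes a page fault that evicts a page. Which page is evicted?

pos 1: 10: miss, frames (10)
pos 2: 22: miss, frames (10 22)
pos 3: 55: miss, frames (10 22 55)
pos 4: 19: miss, evict 10, frames (22 55 19)
pos 5: 55: hit
pos 6: 10: miss, evict 22, frames (55 19 10)
pos 7: 23: miss, evict 19, frames (55 10 23)
pos 8: 19: miss, evict 10, frames (55 23 19)
At position 8, page 10 is evicted.

10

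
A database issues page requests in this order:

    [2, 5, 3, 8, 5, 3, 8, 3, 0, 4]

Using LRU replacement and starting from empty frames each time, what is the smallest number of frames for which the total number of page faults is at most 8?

3

f=1: 10 faults
f=2: 9 faults
f=3: 6 faults
f=4: 6 faults
f=5: 6 faults
f=6: 6 faults
Smallest f with faults ≤ 8 is 3.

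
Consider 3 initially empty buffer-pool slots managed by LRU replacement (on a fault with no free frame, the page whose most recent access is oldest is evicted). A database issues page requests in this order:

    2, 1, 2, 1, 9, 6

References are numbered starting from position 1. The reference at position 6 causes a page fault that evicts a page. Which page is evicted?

pos 1: 2 → fault, frames (2)
pos 2: 1 → fault, frames (2 1)
pos 3: 2 → hit
pos 4: 1 → hit
pos 5: 9 → fault, frames (2 1 9)
pos 6: 6 → fault, evict 2, frames (1 9 6)
At position 6, page 2 is evicted.

2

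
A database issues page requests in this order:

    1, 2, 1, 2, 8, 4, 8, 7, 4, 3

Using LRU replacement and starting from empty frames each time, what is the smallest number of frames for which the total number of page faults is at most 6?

3

f=1: 10 faults
f=2: 7 faults
f=3: 6 faults
f=4: 6 faults
f=5: 6 faults
f=6: 6 faults
Smallest f with faults ≤ 6 is 3.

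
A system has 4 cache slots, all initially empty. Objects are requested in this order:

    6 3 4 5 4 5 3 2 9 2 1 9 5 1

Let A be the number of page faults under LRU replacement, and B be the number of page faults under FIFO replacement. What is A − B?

1

Under LRU: F F F F . . . F F . F . F . → 8 faults.
Under FIFO: F F F F . . . F F . F . . . → 7 faults.
A − B = 8 − 7 = 1.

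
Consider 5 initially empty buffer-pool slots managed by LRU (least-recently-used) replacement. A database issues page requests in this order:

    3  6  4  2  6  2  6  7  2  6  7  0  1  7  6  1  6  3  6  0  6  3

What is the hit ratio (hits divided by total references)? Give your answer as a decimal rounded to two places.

0.64

3: fault, frames (3)
6: fault, frames (3 6)
4: fault, frames (3 6 4)
2: fault, frames (3 6 4 2)
6: hit
2: hit
6: hit
7: fault, frames (3 4 2 6 7)
2: hit
6: hit
7: hit
0: fault, evict 3, frames (4 2 6 7 0)
1: fault, evict 4, frames (2 6 7 0 1)
7: hit
6: hit
1: hit
6: hit
3: fault, evict 2, frames (0 7 1 6 3)
6: hit
0: hit
6: hit
3: hit
Hits: 14 of 22 references → 14/22 = 0.6364.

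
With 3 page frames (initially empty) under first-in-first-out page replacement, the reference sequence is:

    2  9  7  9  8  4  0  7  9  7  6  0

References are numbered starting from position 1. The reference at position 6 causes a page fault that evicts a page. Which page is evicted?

9

pos 1: 2 -> miss, frames {2}
pos 2: 9 -> miss, frames {2,9}
pos 3: 7 -> miss, frames {2,9,7}
pos 4: 9 -> hit
pos 5: 8 -> miss, evict 2, frames {9,7,8}
pos 6: 4 -> miss, evict 9, frames {7,8,4}
At position 6, page 9 is evicted.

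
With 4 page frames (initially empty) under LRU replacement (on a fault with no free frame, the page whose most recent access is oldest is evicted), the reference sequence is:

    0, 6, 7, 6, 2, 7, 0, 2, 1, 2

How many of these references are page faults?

5

0: fault, frames [0]
6: fault, frames [0, 6]
7: fault, frames [0, 6, 7]
6: hit
2: fault, frames [0, 7, 6, 2]
7: hit
0: hit
2: hit
1: fault, evict 6, frames [7, 0, 2, 1]
2: hit
Page faults: 5.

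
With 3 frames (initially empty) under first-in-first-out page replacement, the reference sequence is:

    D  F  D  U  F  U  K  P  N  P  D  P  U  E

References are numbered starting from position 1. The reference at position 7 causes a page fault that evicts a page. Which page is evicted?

pos 1: D: miss, frames {D}
pos 2: F: miss, frames {D,F}
pos 3: D: hit
pos 4: U: miss, frames {D,F,U}
pos 5: F: hit
pos 6: U: hit
pos 7: K: miss, evict D, frames {F,U,K}
At position 7, page D is evicted.

D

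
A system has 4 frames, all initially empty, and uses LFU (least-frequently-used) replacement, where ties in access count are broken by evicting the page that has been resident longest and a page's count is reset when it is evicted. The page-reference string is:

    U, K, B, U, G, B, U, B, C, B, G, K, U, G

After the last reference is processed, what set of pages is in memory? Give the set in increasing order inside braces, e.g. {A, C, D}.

{B, G, K, U}

U: miss, frames [U]
K: miss, frames [U, K]
B: miss, frames [U, K, B]
U: hit
G: miss, frames [U, K, B, G]
B: hit
U: hit
B: hit
C: miss, evict K, frames [U, B, G, C]
B: hit
G: hit
K: miss, evict C, frames [U, B, G, K]
U: hit
G: hit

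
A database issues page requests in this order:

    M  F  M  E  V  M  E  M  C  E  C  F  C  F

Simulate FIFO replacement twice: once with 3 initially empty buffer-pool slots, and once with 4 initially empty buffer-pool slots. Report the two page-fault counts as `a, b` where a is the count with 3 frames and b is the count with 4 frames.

3 frames: F F . F F F . . F F . F . . → 8 faults.
4 frames: F F . F F . . . F . . . . . → 5 faults.
5 < 8: adding a frame reduced faults, as is typical.

8, 5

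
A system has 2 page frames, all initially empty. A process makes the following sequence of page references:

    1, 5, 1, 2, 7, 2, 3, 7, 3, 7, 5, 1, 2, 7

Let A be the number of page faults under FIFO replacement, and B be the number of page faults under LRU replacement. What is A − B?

Under FIFO: F F . F F . F . . . F F F F → 9 faults.
Under LRU: F F . F F . F F . . F F F F → 10 faults.
A − B = 9 − 10 = -1.

-1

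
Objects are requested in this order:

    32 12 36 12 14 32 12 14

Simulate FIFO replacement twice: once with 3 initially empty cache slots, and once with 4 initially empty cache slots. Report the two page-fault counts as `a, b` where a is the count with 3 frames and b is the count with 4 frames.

3 frames: F F F . F F F . → 6 faults.
4 frames: F F F . F . . . → 4 faults.
4 < 6: adding a frame reduced faults, as is typical.

6, 4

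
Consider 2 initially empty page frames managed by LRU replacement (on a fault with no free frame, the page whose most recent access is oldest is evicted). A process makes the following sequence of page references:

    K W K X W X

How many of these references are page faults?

4

K: fault, frames (K)
W: fault, frames (K W)
K: hit
X: fault, evict W, frames (K X)
W: fault, evict K, frames (X W)
X: hit
Page faults: 4.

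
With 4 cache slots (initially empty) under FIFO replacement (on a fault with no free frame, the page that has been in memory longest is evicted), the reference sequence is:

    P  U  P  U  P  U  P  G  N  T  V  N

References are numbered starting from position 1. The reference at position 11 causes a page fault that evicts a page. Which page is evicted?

pos 1: P: miss, frames [P]
pos 2: U: miss, frames [P, U]
pos 3: P: hit
pos 4: U: hit
pos 5: P: hit
pos 6: U: hit
pos 7: P: hit
pos 8: G: miss, frames [P, U, G]
pos 9: N: miss, frames [P, U, G, N]
pos 10: T: miss, evict P, frames [U, G, N, T]
pos 11: V: miss, evict U, frames [G, N, T, V]
At position 11, page U is evicted.

U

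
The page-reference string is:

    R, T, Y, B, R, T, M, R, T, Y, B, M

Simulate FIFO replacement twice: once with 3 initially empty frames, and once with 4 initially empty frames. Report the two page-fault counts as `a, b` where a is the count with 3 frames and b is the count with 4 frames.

9, 10

3 frames: F F F F F F F . . F F . → 9 faults.
4 frames: F F F F . . F F F F F F → 10 faults.
10 > 9: adding a frame increased faults — Belady's anomaly.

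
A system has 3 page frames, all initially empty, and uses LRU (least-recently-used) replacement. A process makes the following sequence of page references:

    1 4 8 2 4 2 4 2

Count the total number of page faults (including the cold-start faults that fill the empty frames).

4

1 -> miss, frames [1]
4 -> miss, frames [1, 4]
8 -> miss, frames [1, 4, 8]
2 -> miss, evict 1, frames [4, 8, 2]
4 -> hit
2 -> hit
4 -> hit
2 -> hit
Page faults: 4.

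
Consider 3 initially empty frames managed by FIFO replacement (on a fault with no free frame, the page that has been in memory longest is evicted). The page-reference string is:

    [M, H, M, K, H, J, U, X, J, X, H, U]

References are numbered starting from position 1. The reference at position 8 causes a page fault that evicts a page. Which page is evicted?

K

pos 1: M → fault, frames {M}
pos 2: H → fault, frames {M,H}
pos 3: M → hit
pos 4: K → fault, frames {M,H,K}
pos 5: H → hit
pos 6: J → fault, evict M, frames {H,K,J}
pos 7: U → fault, evict H, frames {K,J,U}
pos 8: X → fault, evict K, frames {J,U,X}
At position 8, page K is evicted.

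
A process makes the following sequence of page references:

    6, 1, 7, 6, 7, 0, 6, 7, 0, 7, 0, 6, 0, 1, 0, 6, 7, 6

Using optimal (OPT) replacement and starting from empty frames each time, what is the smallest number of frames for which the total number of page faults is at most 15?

f=1: 18 faults
f=2: 9 faults
f=3: 6 faults
f=4: 4 faults
Smallest f with faults ≤ 15 is 2.

2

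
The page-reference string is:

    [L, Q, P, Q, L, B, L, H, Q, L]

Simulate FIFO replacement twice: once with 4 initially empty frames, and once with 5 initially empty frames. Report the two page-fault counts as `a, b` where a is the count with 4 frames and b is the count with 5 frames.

4 frames: F F F . . F . F . F → 6 faults.
5 frames: F F F . . F . F . . → 5 faults.
5 < 6: adding a frame reduced faults, as is typical.

6, 5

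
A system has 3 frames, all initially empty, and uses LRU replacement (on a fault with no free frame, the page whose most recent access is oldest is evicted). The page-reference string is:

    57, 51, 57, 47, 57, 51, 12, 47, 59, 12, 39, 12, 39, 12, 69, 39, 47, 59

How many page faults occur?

57: fault, frames {57}
51: fault, frames {57,51}
57: hit
47: fault, frames {51,57,47}
57: hit
51: hit
12: fault, evict 47, frames {57,51,12}
47: fault, evict 57, frames {51,12,47}
59: fault, evict 51, frames {12,47,59}
12: hit
39: fault, evict 47, frames {59,12,39}
12: hit
39: hit
12: hit
69: fault, evict 59, frames {39,12,69}
39: hit
47: fault, evict 12, frames {69,39,47}
59: fault, evict 69, frames {39,47,59}
Page faults: 10.

10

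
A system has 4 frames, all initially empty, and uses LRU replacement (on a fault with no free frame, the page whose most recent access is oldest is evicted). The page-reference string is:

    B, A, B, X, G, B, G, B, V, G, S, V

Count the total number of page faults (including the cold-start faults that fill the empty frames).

6

B → miss, frames (B)
A → miss, frames (B A)
B → hit
X → miss, frames (A B X)
G → miss, frames (A B X G)
B → hit
G → hit
B → hit
V → miss, evict A, frames (X G B V)
G → hit
S → miss, evict X, frames (B V G S)
V → hit
Page faults: 6.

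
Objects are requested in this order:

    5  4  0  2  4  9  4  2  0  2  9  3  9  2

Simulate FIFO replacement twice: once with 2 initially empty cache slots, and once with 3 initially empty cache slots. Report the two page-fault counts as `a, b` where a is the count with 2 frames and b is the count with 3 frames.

11, 10

2 frames: F F F F F F . F F . F F . F → 11 faults.
3 frames: F F F F . F F . F F F F . . → 10 faults.
10 < 11: adding a frame reduced faults, as is typical.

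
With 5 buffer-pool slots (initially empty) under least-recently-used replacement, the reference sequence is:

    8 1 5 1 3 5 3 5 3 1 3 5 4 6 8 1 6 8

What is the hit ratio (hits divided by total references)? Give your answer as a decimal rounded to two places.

8 → miss, frames [8]
1 → miss, frames [8, 1]
5 → miss, frames [8, 1, 5]
1 → hit
3 → miss, frames [8, 5, 1, 3]
5 → hit
3 → hit
5 → hit
3 → hit
1 → hit
3 → hit
5 → hit
4 → miss, frames [8, 1, 3, 5, 4]
6 → miss, evict 8, frames [1, 3, 5, 4, 6]
8 → miss, evict 1, frames [3, 5, 4, 6, 8]
1 → miss, evict 3, frames [5, 4, 6, 8, 1]
6 → hit
8 → hit
Hits: 10 of 18 references → 10/18 = 0.5556.

0.56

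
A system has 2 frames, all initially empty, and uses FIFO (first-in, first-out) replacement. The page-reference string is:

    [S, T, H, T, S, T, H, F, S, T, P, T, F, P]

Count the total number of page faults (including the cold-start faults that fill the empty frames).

11

S: miss, frames [S]
T: miss, frames [S, T]
H: miss, evict S, frames [T, H]
T: hit
S: miss, evict T, frames [H, S]
T: miss, evict H, frames [S, T]
H: miss, evict S, frames [T, H]
F: miss, evict T, frames [H, F]
S: miss, evict H, frames [F, S]
T: miss, evict F, frames [S, T]
P: miss, evict S, frames [T, P]
T: hit
F: miss, evict T, frames [P, F]
P: hit
Page faults: 11.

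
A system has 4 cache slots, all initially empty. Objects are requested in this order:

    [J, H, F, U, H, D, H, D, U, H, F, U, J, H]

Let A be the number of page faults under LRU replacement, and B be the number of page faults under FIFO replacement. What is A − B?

Under LRU: F F F F . F . . . . . . F . → 6 faults.
Under FIFO: F F F F . F . . . . . . F F → 7 faults.
A − B = 6 − 7 = -1.

-1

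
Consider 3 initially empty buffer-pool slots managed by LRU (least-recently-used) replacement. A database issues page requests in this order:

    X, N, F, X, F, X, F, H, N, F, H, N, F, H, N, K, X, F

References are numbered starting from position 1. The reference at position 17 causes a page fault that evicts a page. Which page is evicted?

pos 1: X -> fault, frames [X]
pos 2: N -> fault, frames [X, N]
pos 3: F -> fault, frames [X, N, F]
pos 4: X -> hit
pos 5: F -> hit
pos 6: X -> hit
pos 7: F -> hit
pos 8: H -> fault, evict N, frames [X, F, H]
pos 9: N -> fault, evict X, frames [F, H, N]
pos 10: F -> hit
pos 11: H -> hit
pos 12: N -> hit
pos 13: F -> hit
pos 14: H -> hit
pos 15: N -> hit
pos 16: K -> fault, evict F, frames [H, N, K]
pos 17: X -> fault, evict H, frames [N, K, X]
At position 17, page H is evicted.

H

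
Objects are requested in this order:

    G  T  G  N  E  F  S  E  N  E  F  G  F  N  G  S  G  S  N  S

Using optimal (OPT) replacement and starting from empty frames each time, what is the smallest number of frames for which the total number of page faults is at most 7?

f=1: 20 faults
f=2: 12 faults
f=3: 9 faults
f=4: 7 faults
f=5: 6 faults
f=6: 6 faults
Smallest f with faults ≤ 7 is 4.

4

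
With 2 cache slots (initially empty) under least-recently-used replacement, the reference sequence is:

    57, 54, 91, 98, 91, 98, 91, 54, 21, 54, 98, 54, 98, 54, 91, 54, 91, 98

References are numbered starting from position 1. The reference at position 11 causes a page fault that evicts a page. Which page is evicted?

pos 1: 57 → fault, frames [57]
pos 2: 54 → fault, frames [57, 54]
pos 3: 91 → fault, evict 57, frames [54, 91]
pos 4: 98 → fault, evict 54, frames [91, 98]
pos 5: 91 → hit
pos 6: 98 → hit
pos 7: 91 → hit
pos 8: 54 → fault, evict 98, frames [91, 54]
pos 9: 21 → fault, evict 91, frames [54, 21]
pos 10: 54 → hit
pos 11: 98 → fault, evict 21, frames [54, 98]
At position 11, page 21 is evicted.

21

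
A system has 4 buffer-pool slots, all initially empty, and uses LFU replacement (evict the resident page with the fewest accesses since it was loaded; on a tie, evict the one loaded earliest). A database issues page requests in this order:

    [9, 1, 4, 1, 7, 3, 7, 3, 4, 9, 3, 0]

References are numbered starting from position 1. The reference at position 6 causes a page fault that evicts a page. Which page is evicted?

9

pos 1: 9 -> fault, frames (9)
pos 2: 1 -> fault, frames (9 1)
pos 3: 4 -> fault, frames (9 1 4)
pos 4: 1 -> hit
pos 5: 7 -> fault, frames (9 1 4 7)
pos 6: 3 -> fault, evict 9, frames (1 4 7 3)
At position 6, page 9 is evicted.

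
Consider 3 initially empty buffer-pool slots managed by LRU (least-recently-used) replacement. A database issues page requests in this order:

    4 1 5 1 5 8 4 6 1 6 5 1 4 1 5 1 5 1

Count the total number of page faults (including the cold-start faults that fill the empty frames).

4 → miss, frames {4}
1 → miss, frames {4,1}
5 → miss, frames {4,1,5}
1 → hit
5 → hit
8 → miss, evict 4, frames {1,5,8}
4 → miss, evict 1, frames {5,8,4}
6 → miss, evict 5, frames {8,4,6}
1 → miss, evict 8, frames {4,6,1}
6 → hit
5 → miss, evict 4, frames {1,6,5}
1 → hit
4 → miss, evict 6, frames {5,1,4}
1 → hit
5 → hit
1 → hit
5 → hit
1 → hit
Page faults: 9.

9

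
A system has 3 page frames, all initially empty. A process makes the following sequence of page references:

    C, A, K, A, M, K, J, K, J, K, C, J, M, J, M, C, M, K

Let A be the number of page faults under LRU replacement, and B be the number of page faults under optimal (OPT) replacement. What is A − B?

Under LRU: F F F . F . F . . . F . F . . . . F → 8 faults.
Under OPT: F F F . F . F . . . . . F . . . . F → 7 faults.
A − B = 8 − 7 = 1.

1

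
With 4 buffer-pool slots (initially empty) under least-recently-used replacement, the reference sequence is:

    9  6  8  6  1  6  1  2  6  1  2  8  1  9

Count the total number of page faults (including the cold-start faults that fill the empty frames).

6

9 → miss, frames {9}
6 → miss, frames {9,6}
8 → miss, frames {9,6,8}
6 → hit
1 → miss, frames {9,8,6,1}
6 → hit
1 → hit
2 → miss, evict 9, frames {8,6,1,2}
6 → hit
1 → hit
2 → hit
8 → hit
1 → hit
9 → miss, evict 6, frames {2,8,1,9}
Page faults: 6.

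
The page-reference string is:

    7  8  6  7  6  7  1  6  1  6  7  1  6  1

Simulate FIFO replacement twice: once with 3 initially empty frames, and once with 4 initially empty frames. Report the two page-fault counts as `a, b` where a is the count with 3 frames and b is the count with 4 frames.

5, 4

3 frames: F F F . . . F . . . F . . . → 5 faults.
4 frames: F F F . . . F . . . . . . . → 4 faults.
4 < 5: adding a frame reduced faults, as is typical.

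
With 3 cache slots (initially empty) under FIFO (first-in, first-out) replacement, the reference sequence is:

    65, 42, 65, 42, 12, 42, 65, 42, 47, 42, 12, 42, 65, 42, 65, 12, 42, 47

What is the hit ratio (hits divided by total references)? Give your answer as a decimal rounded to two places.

65 -> fault, frames [65]
42 -> fault, frames [65, 42]
65 -> hit
42 -> hit
12 -> fault, frames [65, 42, 12]
42 -> hit
65 -> hit
42 -> hit
47 -> fault, evict 65, frames [42, 12, 47]
42 -> hit
12 -> hit
42 -> hit
65 -> fault, evict 42, frames [12, 47, 65]
42 -> fault, evict 12, frames [47, 65, 42]
65 -> hit
12 -> fault, evict 47, frames [65, 42, 12]
42 -> hit
47 -> fault, evict 65, frames [42, 12, 47]
Hits: 10 of 18 references → 10/18 = 0.5556.

0.56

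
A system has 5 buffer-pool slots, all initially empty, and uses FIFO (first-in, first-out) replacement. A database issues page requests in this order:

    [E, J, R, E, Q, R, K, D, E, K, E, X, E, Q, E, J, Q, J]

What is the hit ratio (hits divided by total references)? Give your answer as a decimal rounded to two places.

E → miss, frames (E)
J → miss, frames (E J)
R → miss, frames (E J R)
E → hit
Q → miss, frames (E J R Q)
R → hit
K → miss, frames (E J R Q K)
D → miss, evict E, frames (J R Q K D)
E → miss, evict J, frames (R Q K D E)
K → hit
E → hit
X → miss, evict R, frames (Q K D E X)
E → hit
Q → hit
E → hit
J → miss, evict Q, frames (K D E X J)
Q → miss, evict K, frames (D E X J Q)
J → hit
Hits: 8 of 18 references → 8/18 = 0.4444.

0.44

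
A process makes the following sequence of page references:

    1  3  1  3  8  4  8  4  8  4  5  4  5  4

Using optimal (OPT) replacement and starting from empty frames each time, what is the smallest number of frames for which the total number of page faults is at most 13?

f=1: 14 faults
f=2: 5 faults
f=3: 5 faults
f=4: 5 faults
f=5: 5 faults
Smallest f with faults ≤ 13 is 2.

2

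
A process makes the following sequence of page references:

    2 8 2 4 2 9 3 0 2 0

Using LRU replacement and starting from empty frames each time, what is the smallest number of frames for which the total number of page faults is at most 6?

4

f=1: 10 faults
f=2: 7 faults
f=3: 7 faults
f=4: 6 faults
f=5: 6 faults
f=6: 6 faults
Smallest f with faults ≤ 6 is 4.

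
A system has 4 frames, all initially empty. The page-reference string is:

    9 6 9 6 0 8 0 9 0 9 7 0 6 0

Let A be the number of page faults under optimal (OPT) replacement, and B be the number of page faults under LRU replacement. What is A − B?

Under OPT: F F . . F F . . . . F . . . → 5 faults.
Under LRU: F F . . F F . . . . F . F . → 6 faults.
A − B = 5 − 6 = -1.

-1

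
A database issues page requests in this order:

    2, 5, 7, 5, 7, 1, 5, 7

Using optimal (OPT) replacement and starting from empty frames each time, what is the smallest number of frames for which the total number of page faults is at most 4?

3

f=1: 8 faults
f=2: 5 faults
f=3: 4 faults
f=4: 4 faults
Smallest f with faults ≤ 4 is 3.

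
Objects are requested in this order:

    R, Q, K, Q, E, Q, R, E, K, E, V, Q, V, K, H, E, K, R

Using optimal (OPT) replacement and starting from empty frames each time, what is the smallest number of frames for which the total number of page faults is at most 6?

f=1: 18 faults
f=2: 12 faults
f=3: 9 faults
f=4: 7 faults
f=5: 6 faults
f=6: 6 faults
Smallest f with faults ≤ 6 is 5.

5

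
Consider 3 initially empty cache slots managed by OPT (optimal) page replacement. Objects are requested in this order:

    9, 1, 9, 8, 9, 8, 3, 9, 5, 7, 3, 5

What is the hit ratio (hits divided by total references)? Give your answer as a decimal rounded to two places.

9 → fault, frames {9}
1 → fault, frames {9,1}
9 → hit
8 → fault, frames {9,1,8}
9 → hit
8 → hit
3 → fault, evict 8, frames {9,1,3}
9 → hit
5 → fault, evict 1, frames {9,3,5}
7 → fault, evict 9, frames {3,5,7}
3 → hit
5 → hit
Hits: 6 of 12 references → 6/12 = 0.5000.

0.50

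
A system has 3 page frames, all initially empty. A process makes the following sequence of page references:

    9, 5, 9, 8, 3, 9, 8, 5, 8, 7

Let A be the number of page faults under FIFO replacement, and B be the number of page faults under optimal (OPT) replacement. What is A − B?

2

Under FIFO: F F . F F F . F F F → 8 faults.
Under OPT: F F . F F . . F . F → 6 faults.
A − B = 8 − 6 = 2.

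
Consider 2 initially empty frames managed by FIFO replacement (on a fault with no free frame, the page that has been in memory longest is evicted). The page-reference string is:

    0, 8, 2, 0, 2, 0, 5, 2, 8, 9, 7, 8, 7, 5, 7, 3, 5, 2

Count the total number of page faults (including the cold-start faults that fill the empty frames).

0: miss, frames (0)
8: miss, frames (0 8)
2: miss, evict 0, frames (8 2)
0: miss, evict 8, frames (2 0)
2: hit
0: hit
5: miss, evict 2, frames (0 5)
2: miss, evict 0, frames (5 2)
8: miss, evict 5, frames (2 8)
9: miss, evict 2, frames (8 9)
7: miss, evict 8, frames (9 7)
8: miss, evict 9, frames (7 8)
7: hit
5: miss, evict 7, frames (8 5)
7: miss, evict 8, frames (5 7)
3: miss, evict 5, frames (7 3)
5: miss, evict 7, frames (3 5)
2: miss, evict 3, frames (5 2)
Page faults: 15.

15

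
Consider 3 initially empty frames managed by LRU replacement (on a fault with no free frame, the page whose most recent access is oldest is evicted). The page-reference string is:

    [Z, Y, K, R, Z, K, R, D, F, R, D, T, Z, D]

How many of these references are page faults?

9

Z → miss, frames (Z)
Y → miss, frames (Z Y)
K → miss, frames (Z Y K)
R → miss, evict Z, frames (Y K R)
Z → miss, evict Y, frames (K R Z)
K → hit
R → hit
D → miss, evict Z, frames (K R D)
F → miss, evict K, frames (R D F)
R → hit
D → hit
T → miss, evict F, frames (R D T)
Z → miss, evict R, frames (D T Z)
D → hit
Page faults: 9.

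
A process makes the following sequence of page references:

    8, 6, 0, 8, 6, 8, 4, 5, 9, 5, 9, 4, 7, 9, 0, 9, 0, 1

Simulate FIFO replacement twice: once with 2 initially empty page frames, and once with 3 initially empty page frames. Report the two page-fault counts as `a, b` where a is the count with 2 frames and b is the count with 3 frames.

2 frames: F F F F F . F F F . . F F F F . . F → 13 faults.
3 frames: F F F . . . F F F . . . F . F . . F → 9 faults.
9 < 13: adding a frame reduced faults, as is typical.

13, 9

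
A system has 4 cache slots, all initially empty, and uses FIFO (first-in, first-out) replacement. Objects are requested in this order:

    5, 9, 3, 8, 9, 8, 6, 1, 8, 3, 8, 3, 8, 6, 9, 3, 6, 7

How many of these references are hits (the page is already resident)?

9

5 -> miss, frames (5)
9 -> miss, frames (5 9)
3 -> miss, frames (5 9 3)
8 -> miss, frames (5 9 3 8)
9 -> hit
8 -> hit
6 -> miss, evict 5, frames (9 3 8 6)
1 -> miss, evict 9, frames (3 8 6 1)
8 -> hit
3 -> hit
8 -> hit
3 -> hit
8 -> hit
6 -> hit
9 -> miss, evict 3, frames (8 6 1 9)
3 -> miss, evict 8, frames (6 1 9 3)
6 -> hit
7 -> miss, evict 6, frames (1 9 3 7)
Hits: 9.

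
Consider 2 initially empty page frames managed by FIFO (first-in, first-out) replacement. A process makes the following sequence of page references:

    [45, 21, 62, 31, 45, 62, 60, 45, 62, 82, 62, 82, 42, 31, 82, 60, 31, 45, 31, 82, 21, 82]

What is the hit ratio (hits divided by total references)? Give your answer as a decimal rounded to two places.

45: fault, frames [45]
21: fault, frames [45, 21]
62: fault, evict 45, frames [21, 62]
31: fault, evict 21, frames [62, 31]
45: fault, evict 62, frames [31, 45]
62: fault, evict 31, frames [45, 62]
60: fault, evict 45, frames [62, 60]
45: fault, evict 62, frames [60, 45]
62: fault, evict 60, frames [45, 62]
82: fault, evict 45, frames [62, 82]
62: hit
82: hit
42: fault, evict 62, frames [82, 42]
31: fault, evict 82, frames [42, 31]
82: fault, evict 42, frames [31, 82]
60: fault, evict 31, frames [82, 60]
31: fault, evict 82, frames [60, 31]
45: fault, evict 60, frames [31, 45]
31: hit
82: fault, evict 31, frames [45, 82]
21: fault, evict 45, frames [82, 21]
82: hit
Hits: 4 of 22 references → 4/22 = 0.1818.

0.18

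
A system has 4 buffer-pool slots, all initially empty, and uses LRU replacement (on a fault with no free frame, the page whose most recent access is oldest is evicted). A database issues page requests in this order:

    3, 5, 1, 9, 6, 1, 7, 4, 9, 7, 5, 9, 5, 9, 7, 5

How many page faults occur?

3: fault, frames (3)
5: fault, frames (3 5)
1: fault, frames (3 5 1)
9: fault, frames (3 5 1 9)
6: fault, evict 3, frames (5 1 9 6)
1: hit
7: fault, evict 5, frames (9 6 1 7)
4: fault, evict 9, frames (6 1 7 4)
9: fault, evict 6, frames (1 7 4 9)
7: hit
5: fault, evict 1, frames (4 9 7 5)
9: hit
5: hit
9: hit
7: hit
5: hit
Page faults: 9.

9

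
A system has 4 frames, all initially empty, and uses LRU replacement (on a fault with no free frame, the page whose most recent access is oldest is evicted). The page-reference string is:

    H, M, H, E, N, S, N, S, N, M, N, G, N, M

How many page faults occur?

H -> miss, frames {H}
M -> miss, frames {H,M}
H -> hit
E -> miss, frames {M,H,E}
N -> miss, frames {M,H,E,N}
S -> miss, evict M, frames {H,E,N,S}
N -> hit
S -> hit
N -> hit
M -> miss, evict H, frames {E,S,N,M}
N -> hit
G -> miss, evict E, frames {S,M,N,G}
N -> hit
M -> hit
Page faults: 7.

7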